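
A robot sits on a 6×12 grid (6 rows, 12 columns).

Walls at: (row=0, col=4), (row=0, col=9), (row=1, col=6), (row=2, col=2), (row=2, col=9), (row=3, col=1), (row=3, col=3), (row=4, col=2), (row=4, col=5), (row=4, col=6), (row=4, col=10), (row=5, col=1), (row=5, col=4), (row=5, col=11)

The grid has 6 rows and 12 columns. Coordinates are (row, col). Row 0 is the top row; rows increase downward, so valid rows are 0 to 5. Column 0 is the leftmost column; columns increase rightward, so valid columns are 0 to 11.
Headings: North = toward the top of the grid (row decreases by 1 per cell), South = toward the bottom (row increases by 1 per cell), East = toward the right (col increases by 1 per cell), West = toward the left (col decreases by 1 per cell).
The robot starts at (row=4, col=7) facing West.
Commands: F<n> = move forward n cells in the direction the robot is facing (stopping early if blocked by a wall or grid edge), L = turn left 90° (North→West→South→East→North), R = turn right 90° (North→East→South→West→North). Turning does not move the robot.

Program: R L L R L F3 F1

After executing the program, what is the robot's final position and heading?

Start: (row=4, col=7), facing West
  R: turn right, now facing North
  L: turn left, now facing West
  L: turn left, now facing South
  R: turn right, now facing West
  L: turn left, now facing South
  F3: move forward 1/3 (blocked), now at (row=5, col=7)
  F1: move forward 0/1 (blocked), now at (row=5, col=7)
Final: (row=5, col=7), facing South

Answer: Final position: (row=5, col=7), facing South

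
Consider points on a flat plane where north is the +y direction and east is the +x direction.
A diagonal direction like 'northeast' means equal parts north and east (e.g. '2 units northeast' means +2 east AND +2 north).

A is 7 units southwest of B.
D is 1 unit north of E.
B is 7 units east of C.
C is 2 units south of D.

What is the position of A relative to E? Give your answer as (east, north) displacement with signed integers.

Place E at the origin (east=0, north=0).
  D is 1 unit north of E: delta (east=+0, north=+1); D at (east=0, north=1).
  C is 2 units south of D: delta (east=+0, north=-2); C at (east=0, north=-1).
  B is 7 units east of C: delta (east=+7, north=+0); B at (east=7, north=-1).
  A is 7 units southwest of B: delta (east=-7, north=-7); A at (east=0, north=-8).
Therefore A relative to E: (east=0, north=-8).

Answer: A is at (east=0, north=-8) relative to E.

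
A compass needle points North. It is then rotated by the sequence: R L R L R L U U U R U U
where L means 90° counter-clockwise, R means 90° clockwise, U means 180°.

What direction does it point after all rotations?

Answer: Final heading: West

Derivation:
Start: North
  R (right (90° clockwise)) -> East
  L (left (90° counter-clockwise)) -> North
  R (right (90° clockwise)) -> East
  L (left (90° counter-clockwise)) -> North
  R (right (90° clockwise)) -> East
  L (left (90° counter-clockwise)) -> North
  U (U-turn (180°)) -> South
  U (U-turn (180°)) -> North
  U (U-turn (180°)) -> South
  R (right (90° clockwise)) -> West
  U (U-turn (180°)) -> East
  U (U-turn (180°)) -> West
Final: West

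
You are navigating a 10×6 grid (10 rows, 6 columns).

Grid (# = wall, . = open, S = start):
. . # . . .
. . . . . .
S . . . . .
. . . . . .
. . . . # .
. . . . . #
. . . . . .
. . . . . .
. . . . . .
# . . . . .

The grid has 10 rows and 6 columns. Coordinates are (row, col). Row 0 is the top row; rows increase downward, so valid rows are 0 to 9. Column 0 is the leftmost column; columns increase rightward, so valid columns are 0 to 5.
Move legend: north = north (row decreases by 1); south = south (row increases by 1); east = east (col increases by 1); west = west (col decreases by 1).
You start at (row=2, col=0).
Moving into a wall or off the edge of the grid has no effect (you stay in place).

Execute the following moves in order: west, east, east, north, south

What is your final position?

Answer: Final position: (row=2, col=2)

Derivation:
Start: (row=2, col=0)
  west (west): blocked, stay at (row=2, col=0)
  east (east): (row=2, col=0) -> (row=2, col=1)
  east (east): (row=2, col=1) -> (row=2, col=2)
  north (north): (row=2, col=2) -> (row=1, col=2)
  south (south): (row=1, col=2) -> (row=2, col=2)
Final: (row=2, col=2)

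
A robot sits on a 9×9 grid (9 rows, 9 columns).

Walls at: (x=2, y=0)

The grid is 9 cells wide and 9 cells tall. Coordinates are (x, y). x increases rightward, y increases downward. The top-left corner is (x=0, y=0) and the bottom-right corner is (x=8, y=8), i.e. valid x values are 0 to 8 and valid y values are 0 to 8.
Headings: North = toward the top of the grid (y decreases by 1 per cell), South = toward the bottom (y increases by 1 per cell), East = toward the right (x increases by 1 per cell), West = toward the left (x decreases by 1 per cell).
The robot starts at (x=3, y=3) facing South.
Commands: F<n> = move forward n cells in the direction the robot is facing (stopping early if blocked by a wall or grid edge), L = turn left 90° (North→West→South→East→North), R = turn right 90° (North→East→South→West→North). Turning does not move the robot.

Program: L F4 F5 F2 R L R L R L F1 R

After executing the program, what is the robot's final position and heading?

Answer: Final position: (x=8, y=3), facing South

Derivation:
Start: (x=3, y=3), facing South
  L: turn left, now facing East
  F4: move forward 4, now at (x=7, y=3)
  F5: move forward 1/5 (blocked), now at (x=8, y=3)
  F2: move forward 0/2 (blocked), now at (x=8, y=3)
  R: turn right, now facing South
  L: turn left, now facing East
  R: turn right, now facing South
  L: turn left, now facing East
  R: turn right, now facing South
  L: turn left, now facing East
  F1: move forward 0/1 (blocked), now at (x=8, y=3)
  R: turn right, now facing South
Final: (x=8, y=3), facing South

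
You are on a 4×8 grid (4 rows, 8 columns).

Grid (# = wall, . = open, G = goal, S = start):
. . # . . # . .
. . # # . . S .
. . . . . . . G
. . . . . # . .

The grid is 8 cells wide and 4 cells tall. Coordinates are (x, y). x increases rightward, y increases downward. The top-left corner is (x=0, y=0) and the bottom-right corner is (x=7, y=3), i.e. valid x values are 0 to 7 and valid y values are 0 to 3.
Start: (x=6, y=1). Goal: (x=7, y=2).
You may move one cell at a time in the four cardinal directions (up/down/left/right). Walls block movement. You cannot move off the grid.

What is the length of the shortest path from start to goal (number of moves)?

Answer: Shortest path length: 2

Derivation:
BFS from (x=6, y=1) until reaching (x=7, y=2):
  Distance 0: (x=6, y=1)
  Distance 1: (x=6, y=0), (x=5, y=1), (x=7, y=1), (x=6, y=2)
  Distance 2: (x=7, y=0), (x=4, y=1), (x=5, y=2), (x=7, y=2), (x=6, y=3)  <- goal reached here
One shortest path (2 moves): (x=6, y=1) -> (x=7, y=1) -> (x=7, y=2)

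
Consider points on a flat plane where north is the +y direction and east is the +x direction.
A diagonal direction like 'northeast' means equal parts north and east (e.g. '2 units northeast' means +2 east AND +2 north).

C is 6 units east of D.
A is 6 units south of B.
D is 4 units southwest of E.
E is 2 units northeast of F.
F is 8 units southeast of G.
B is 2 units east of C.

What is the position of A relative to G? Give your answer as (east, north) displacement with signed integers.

Answer: A is at (east=14, north=-16) relative to G.

Derivation:
Place G at the origin (east=0, north=0).
  F is 8 units southeast of G: delta (east=+8, north=-8); F at (east=8, north=-8).
  E is 2 units northeast of F: delta (east=+2, north=+2); E at (east=10, north=-6).
  D is 4 units southwest of E: delta (east=-4, north=-4); D at (east=6, north=-10).
  C is 6 units east of D: delta (east=+6, north=+0); C at (east=12, north=-10).
  B is 2 units east of C: delta (east=+2, north=+0); B at (east=14, north=-10).
  A is 6 units south of B: delta (east=+0, north=-6); A at (east=14, north=-16).
Therefore A relative to G: (east=14, north=-16).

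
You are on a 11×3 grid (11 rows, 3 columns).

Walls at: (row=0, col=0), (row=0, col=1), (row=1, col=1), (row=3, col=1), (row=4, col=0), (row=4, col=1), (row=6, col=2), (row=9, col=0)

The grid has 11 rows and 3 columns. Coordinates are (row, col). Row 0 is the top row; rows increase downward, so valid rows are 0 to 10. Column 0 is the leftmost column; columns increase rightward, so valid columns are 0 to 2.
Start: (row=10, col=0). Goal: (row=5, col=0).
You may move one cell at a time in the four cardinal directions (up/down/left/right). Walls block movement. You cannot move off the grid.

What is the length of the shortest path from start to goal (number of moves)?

Answer: Shortest path length: 7

Derivation:
BFS from (row=10, col=0) until reaching (row=5, col=0):
  Distance 0: (row=10, col=0)
  Distance 1: (row=10, col=1)
  Distance 2: (row=9, col=1), (row=10, col=2)
  Distance 3: (row=8, col=1), (row=9, col=2)
  Distance 4: (row=7, col=1), (row=8, col=0), (row=8, col=2)
  Distance 5: (row=6, col=1), (row=7, col=0), (row=7, col=2)
  Distance 6: (row=5, col=1), (row=6, col=0)
  Distance 7: (row=5, col=0), (row=5, col=2)  <- goal reached here
One shortest path (7 moves): (row=10, col=0) -> (row=10, col=1) -> (row=9, col=1) -> (row=8, col=1) -> (row=8, col=0) -> (row=7, col=0) -> (row=6, col=0) -> (row=5, col=0)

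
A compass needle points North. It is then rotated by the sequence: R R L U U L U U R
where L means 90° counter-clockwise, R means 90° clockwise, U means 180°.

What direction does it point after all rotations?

Answer: Final heading: East

Derivation:
Start: North
  R (right (90° clockwise)) -> East
  R (right (90° clockwise)) -> South
  L (left (90° counter-clockwise)) -> East
  U (U-turn (180°)) -> West
  U (U-turn (180°)) -> East
  L (left (90° counter-clockwise)) -> North
  U (U-turn (180°)) -> South
  U (U-turn (180°)) -> North
  R (right (90° clockwise)) -> East
Final: East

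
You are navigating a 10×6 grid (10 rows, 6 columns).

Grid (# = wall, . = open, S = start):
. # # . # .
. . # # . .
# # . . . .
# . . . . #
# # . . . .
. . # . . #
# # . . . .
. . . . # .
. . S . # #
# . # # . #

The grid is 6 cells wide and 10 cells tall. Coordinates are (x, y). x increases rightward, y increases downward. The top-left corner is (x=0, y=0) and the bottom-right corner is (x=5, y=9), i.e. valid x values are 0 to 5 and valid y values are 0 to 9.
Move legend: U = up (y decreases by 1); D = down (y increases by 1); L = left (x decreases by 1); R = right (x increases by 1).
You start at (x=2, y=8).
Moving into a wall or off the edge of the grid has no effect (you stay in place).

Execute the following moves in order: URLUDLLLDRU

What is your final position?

Start: (x=2, y=8)
  U (up): (x=2, y=8) -> (x=2, y=7)
  R (right): (x=2, y=7) -> (x=3, y=7)
  L (left): (x=3, y=7) -> (x=2, y=7)
  U (up): (x=2, y=7) -> (x=2, y=6)
  D (down): (x=2, y=6) -> (x=2, y=7)
  L (left): (x=2, y=7) -> (x=1, y=7)
  L (left): (x=1, y=7) -> (x=0, y=7)
  L (left): blocked, stay at (x=0, y=7)
  D (down): (x=0, y=7) -> (x=0, y=8)
  R (right): (x=0, y=8) -> (x=1, y=8)
  U (up): (x=1, y=8) -> (x=1, y=7)
Final: (x=1, y=7)

Answer: Final position: (x=1, y=7)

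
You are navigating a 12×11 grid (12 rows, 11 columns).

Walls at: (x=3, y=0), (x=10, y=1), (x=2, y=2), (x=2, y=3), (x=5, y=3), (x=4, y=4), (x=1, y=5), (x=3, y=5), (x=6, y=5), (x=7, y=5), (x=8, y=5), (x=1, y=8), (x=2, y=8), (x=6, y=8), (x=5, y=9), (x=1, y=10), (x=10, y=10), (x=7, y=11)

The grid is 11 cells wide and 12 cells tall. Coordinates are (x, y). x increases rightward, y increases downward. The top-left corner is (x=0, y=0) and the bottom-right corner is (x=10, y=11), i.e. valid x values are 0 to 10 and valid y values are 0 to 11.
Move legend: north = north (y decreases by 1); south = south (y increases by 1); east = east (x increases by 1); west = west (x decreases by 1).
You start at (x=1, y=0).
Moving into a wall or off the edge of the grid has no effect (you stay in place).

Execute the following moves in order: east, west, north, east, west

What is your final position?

Answer: Final position: (x=1, y=0)

Derivation:
Start: (x=1, y=0)
  east (east): (x=1, y=0) -> (x=2, y=0)
  west (west): (x=2, y=0) -> (x=1, y=0)
  north (north): blocked, stay at (x=1, y=0)
  east (east): (x=1, y=0) -> (x=2, y=0)
  west (west): (x=2, y=0) -> (x=1, y=0)
Final: (x=1, y=0)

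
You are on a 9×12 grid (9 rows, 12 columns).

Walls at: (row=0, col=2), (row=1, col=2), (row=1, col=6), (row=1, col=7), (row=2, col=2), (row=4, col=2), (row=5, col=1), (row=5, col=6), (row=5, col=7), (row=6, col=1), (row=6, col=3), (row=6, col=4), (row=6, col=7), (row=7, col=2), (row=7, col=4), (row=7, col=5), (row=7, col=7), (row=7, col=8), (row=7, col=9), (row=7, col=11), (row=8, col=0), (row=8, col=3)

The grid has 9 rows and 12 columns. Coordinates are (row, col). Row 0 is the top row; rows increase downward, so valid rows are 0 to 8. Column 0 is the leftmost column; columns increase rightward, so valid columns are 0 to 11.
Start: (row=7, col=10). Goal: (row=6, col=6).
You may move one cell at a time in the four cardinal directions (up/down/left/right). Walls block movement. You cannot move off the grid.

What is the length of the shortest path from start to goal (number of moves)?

Answer: Shortest path length: 7

Derivation:
BFS from (row=7, col=10) until reaching (row=6, col=6):
  Distance 0: (row=7, col=10)
  Distance 1: (row=6, col=10), (row=8, col=10)
  Distance 2: (row=5, col=10), (row=6, col=9), (row=6, col=11), (row=8, col=9), (row=8, col=11)
  Distance 3: (row=4, col=10), (row=5, col=9), (row=5, col=11), (row=6, col=8), (row=8, col=8)
  Distance 4: (row=3, col=10), (row=4, col=9), (row=4, col=11), (row=5, col=8), (row=8, col=7)
  Distance 5: (row=2, col=10), (row=3, col=9), (row=3, col=11), (row=4, col=8), (row=8, col=6)
  Distance 6: (row=1, col=10), (row=2, col=9), (row=2, col=11), (row=3, col=8), (row=4, col=7), (row=7, col=6), (row=8, col=5)
  Distance 7: (row=0, col=10), (row=1, col=9), (row=1, col=11), (row=2, col=8), (row=3, col=7), (row=4, col=6), (row=6, col=6), (row=8, col=4)  <- goal reached here
One shortest path (7 moves): (row=7, col=10) -> (row=8, col=10) -> (row=8, col=9) -> (row=8, col=8) -> (row=8, col=7) -> (row=8, col=6) -> (row=7, col=6) -> (row=6, col=6)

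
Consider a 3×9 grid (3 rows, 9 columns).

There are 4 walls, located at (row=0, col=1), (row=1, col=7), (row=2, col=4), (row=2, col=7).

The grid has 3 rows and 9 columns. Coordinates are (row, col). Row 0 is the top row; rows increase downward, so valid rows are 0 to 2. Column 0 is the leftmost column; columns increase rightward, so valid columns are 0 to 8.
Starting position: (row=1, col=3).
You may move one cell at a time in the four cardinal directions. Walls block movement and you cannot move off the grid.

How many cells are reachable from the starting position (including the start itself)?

Answer: Reachable cells: 23

Derivation:
BFS flood-fill from (row=1, col=3):
  Distance 0: (row=1, col=3)
  Distance 1: (row=0, col=3), (row=1, col=2), (row=1, col=4), (row=2, col=3)
  Distance 2: (row=0, col=2), (row=0, col=4), (row=1, col=1), (row=1, col=5), (row=2, col=2)
  Distance 3: (row=0, col=5), (row=1, col=0), (row=1, col=6), (row=2, col=1), (row=2, col=5)
  Distance 4: (row=0, col=0), (row=0, col=6), (row=2, col=0), (row=2, col=6)
  Distance 5: (row=0, col=7)
  Distance 6: (row=0, col=8)
  Distance 7: (row=1, col=8)
  Distance 8: (row=2, col=8)
Total reachable: 23 (grid has 23 open cells total)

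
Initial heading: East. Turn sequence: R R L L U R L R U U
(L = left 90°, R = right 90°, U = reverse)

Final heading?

Start: East
  R (right (90° clockwise)) -> South
  R (right (90° clockwise)) -> West
  L (left (90° counter-clockwise)) -> South
  L (left (90° counter-clockwise)) -> East
  U (U-turn (180°)) -> West
  R (right (90° clockwise)) -> North
  L (left (90° counter-clockwise)) -> West
  R (right (90° clockwise)) -> North
  U (U-turn (180°)) -> South
  U (U-turn (180°)) -> North
Final: North

Answer: Final heading: North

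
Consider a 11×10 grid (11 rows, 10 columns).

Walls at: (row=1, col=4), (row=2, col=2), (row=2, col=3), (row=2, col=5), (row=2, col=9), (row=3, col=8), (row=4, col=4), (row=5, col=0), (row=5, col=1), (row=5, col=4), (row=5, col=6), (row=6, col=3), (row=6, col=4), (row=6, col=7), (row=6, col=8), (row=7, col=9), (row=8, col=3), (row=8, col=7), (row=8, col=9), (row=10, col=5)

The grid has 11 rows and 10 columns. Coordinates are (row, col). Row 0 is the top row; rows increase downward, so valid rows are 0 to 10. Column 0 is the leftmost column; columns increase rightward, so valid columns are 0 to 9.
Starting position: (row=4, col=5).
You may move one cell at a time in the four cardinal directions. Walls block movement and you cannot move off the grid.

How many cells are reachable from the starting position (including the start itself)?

Answer: Reachable cells: 90

Derivation:
BFS flood-fill from (row=4, col=5):
  Distance 0: (row=4, col=5)
  Distance 1: (row=3, col=5), (row=4, col=6), (row=5, col=5)
  Distance 2: (row=3, col=4), (row=3, col=6), (row=4, col=7), (row=6, col=5)
  Distance 3: (row=2, col=4), (row=2, col=6), (row=3, col=3), (row=3, col=7), (row=4, col=8), (row=5, col=7), (row=6, col=6), (row=7, col=5)
  Distance 4: (row=1, col=6), (row=2, col=7), (row=3, col=2), (row=4, col=3), (row=4, col=9), (row=5, col=8), (row=7, col=4), (row=7, col=6), (row=8, col=5)
  Distance 5: (row=0, col=6), (row=1, col=5), (row=1, col=7), (row=2, col=8), (row=3, col=1), (row=3, col=9), (row=4, col=2), (row=5, col=3), (row=5, col=9), (row=7, col=3), (row=7, col=7), (row=8, col=4), (row=8, col=6), (row=9, col=5)
  Distance 6: (row=0, col=5), (row=0, col=7), (row=1, col=8), (row=2, col=1), (row=3, col=0), (row=4, col=1), (row=5, col=2), (row=6, col=9), (row=7, col=2), (row=7, col=8), (row=9, col=4), (row=9, col=6)
  Distance 7: (row=0, col=4), (row=0, col=8), (row=1, col=1), (row=1, col=9), (row=2, col=0), (row=4, col=0), (row=6, col=2), (row=7, col=1), (row=8, col=2), (row=8, col=8), (row=9, col=3), (row=9, col=7), (row=10, col=4), (row=10, col=6)
  Distance 8: (row=0, col=1), (row=0, col=3), (row=0, col=9), (row=1, col=0), (row=1, col=2), (row=6, col=1), (row=7, col=0), (row=8, col=1), (row=9, col=2), (row=9, col=8), (row=10, col=3), (row=10, col=7)
  Distance 9: (row=0, col=0), (row=0, col=2), (row=1, col=3), (row=6, col=0), (row=8, col=0), (row=9, col=1), (row=9, col=9), (row=10, col=2), (row=10, col=8)
  Distance 10: (row=9, col=0), (row=10, col=1), (row=10, col=9)
  Distance 11: (row=10, col=0)
Total reachable: 90 (grid has 90 open cells total)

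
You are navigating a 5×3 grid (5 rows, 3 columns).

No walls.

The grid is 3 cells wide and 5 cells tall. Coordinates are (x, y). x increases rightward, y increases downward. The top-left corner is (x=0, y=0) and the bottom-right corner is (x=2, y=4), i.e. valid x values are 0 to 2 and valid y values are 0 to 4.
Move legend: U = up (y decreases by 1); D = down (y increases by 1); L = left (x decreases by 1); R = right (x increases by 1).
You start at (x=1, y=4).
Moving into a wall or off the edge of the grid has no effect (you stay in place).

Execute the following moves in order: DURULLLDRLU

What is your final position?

Start: (x=1, y=4)
  D (down): blocked, stay at (x=1, y=4)
  U (up): (x=1, y=4) -> (x=1, y=3)
  R (right): (x=1, y=3) -> (x=2, y=3)
  U (up): (x=2, y=3) -> (x=2, y=2)
  L (left): (x=2, y=2) -> (x=1, y=2)
  L (left): (x=1, y=2) -> (x=0, y=2)
  L (left): blocked, stay at (x=0, y=2)
  D (down): (x=0, y=2) -> (x=0, y=3)
  R (right): (x=0, y=3) -> (x=1, y=3)
  L (left): (x=1, y=3) -> (x=0, y=3)
  U (up): (x=0, y=3) -> (x=0, y=2)
Final: (x=0, y=2)

Answer: Final position: (x=0, y=2)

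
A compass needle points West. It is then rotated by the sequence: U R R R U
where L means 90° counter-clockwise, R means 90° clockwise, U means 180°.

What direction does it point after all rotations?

Start: West
  U (U-turn (180°)) -> East
  R (right (90° clockwise)) -> South
  R (right (90° clockwise)) -> West
  R (right (90° clockwise)) -> North
  U (U-turn (180°)) -> South
Final: South

Answer: Final heading: South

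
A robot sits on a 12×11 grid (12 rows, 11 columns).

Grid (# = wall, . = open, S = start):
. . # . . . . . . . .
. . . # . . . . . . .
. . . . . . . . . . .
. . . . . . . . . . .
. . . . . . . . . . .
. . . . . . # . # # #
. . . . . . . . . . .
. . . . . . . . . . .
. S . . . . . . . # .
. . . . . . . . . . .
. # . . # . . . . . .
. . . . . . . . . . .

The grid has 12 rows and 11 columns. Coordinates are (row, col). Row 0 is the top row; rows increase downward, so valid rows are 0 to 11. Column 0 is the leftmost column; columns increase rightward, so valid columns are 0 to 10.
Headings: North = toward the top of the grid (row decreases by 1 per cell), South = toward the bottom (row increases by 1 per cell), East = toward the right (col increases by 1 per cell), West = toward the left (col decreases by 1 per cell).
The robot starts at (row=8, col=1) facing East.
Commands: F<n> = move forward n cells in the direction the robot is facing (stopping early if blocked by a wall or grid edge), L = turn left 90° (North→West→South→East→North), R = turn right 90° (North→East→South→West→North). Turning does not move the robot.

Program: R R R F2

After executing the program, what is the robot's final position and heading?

Answer: Final position: (row=6, col=1), facing North

Derivation:
Start: (row=8, col=1), facing East
  R: turn right, now facing South
  R: turn right, now facing West
  R: turn right, now facing North
  F2: move forward 2, now at (row=6, col=1)
Final: (row=6, col=1), facing North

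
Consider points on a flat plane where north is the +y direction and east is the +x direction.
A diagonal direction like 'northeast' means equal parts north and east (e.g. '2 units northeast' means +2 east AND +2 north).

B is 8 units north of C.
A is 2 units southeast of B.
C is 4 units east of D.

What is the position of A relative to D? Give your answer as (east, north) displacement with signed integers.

Place D at the origin (east=0, north=0).
  C is 4 units east of D: delta (east=+4, north=+0); C at (east=4, north=0).
  B is 8 units north of C: delta (east=+0, north=+8); B at (east=4, north=8).
  A is 2 units southeast of B: delta (east=+2, north=-2); A at (east=6, north=6).
Therefore A relative to D: (east=6, north=6).

Answer: A is at (east=6, north=6) relative to D.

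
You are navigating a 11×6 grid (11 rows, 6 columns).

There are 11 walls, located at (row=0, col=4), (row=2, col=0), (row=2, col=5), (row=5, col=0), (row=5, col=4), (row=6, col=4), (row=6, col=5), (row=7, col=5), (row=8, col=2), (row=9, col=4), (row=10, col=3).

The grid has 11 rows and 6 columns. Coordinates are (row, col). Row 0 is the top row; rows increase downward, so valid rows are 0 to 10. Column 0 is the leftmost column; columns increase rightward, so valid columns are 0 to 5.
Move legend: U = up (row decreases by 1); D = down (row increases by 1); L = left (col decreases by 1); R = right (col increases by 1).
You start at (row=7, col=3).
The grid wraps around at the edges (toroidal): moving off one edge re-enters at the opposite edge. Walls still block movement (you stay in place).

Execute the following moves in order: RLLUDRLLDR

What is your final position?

Answer: Final position: (row=8, col=1)

Derivation:
Start: (row=7, col=3)
  R (right): (row=7, col=3) -> (row=7, col=4)
  L (left): (row=7, col=4) -> (row=7, col=3)
  L (left): (row=7, col=3) -> (row=7, col=2)
  U (up): (row=7, col=2) -> (row=6, col=2)
  D (down): (row=6, col=2) -> (row=7, col=2)
  R (right): (row=7, col=2) -> (row=7, col=3)
  L (left): (row=7, col=3) -> (row=7, col=2)
  L (left): (row=7, col=2) -> (row=7, col=1)
  D (down): (row=7, col=1) -> (row=8, col=1)
  R (right): blocked, stay at (row=8, col=1)
Final: (row=8, col=1)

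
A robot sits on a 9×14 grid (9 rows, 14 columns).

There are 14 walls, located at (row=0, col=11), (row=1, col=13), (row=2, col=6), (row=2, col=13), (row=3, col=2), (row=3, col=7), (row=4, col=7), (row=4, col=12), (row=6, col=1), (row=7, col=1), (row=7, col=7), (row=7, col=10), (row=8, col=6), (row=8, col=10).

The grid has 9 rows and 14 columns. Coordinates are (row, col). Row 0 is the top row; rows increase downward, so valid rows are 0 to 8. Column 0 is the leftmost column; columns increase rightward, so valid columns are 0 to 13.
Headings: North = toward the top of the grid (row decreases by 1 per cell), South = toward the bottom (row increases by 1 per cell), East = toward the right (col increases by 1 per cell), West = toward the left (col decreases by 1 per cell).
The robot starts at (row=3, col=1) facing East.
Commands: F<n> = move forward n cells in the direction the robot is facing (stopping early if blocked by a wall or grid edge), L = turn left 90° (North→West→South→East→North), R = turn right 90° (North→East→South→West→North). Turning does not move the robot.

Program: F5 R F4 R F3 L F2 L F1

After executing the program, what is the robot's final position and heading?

Answer: Final position: (row=7, col=0), facing East

Derivation:
Start: (row=3, col=1), facing East
  F5: move forward 0/5 (blocked), now at (row=3, col=1)
  R: turn right, now facing South
  F4: move forward 2/4 (blocked), now at (row=5, col=1)
  R: turn right, now facing West
  F3: move forward 1/3 (blocked), now at (row=5, col=0)
  L: turn left, now facing South
  F2: move forward 2, now at (row=7, col=0)
  L: turn left, now facing East
  F1: move forward 0/1 (blocked), now at (row=7, col=0)
Final: (row=7, col=0), facing East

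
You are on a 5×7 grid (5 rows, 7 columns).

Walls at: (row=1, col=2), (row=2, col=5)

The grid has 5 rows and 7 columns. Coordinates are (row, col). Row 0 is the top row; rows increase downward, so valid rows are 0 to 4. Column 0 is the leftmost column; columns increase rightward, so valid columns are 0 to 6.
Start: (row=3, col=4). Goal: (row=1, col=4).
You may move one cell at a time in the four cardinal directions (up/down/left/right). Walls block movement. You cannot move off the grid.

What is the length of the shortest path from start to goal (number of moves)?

BFS from (row=3, col=4) until reaching (row=1, col=4):
  Distance 0: (row=3, col=4)
  Distance 1: (row=2, col=4), (row=3, col=3), (row=3, col=5), (row=4, col=4)
  Distance 2: (row=1, col=4), (row=2, col=3), (row=3, col=2), (row=3, col=6), (row=4, col=3), (row=4, col=5)  <- goal reached here
One shortest path (2 moves): (row=3, col=4) -> (row=2, col=4) -> (row=1, col=4)

Answer: Shortest path length: 2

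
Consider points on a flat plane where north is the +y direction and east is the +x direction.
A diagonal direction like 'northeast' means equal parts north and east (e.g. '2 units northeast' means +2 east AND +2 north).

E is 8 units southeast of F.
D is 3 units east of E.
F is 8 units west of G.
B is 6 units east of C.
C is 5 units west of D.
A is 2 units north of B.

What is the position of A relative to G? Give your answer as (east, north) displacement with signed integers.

Place G at the origin (east=0, north=0).
  F is 8 units west of G: delta (east=-8, north=+0); F at (east=-8, north=0).
  E is 8 units southeast of F: delta (east=+8, north=-8); E at (east=0, north=-8).
  D is 3 units east of E: delta (east=+3, north=+0); D at (east=3, north=-8).
  C is 5 units west of D: delta (east=-5, north=+0); C at (east=-2, north=-8).
  B is 6 units east of C: delta (east=+6, north=+0); B at (east=4, north=-8).
  A is 2 units north of B: delta (east=+0, north=+2); A at (east=4, north=-6).
Therefore A relative to G: (east=4, north=-6).

Answer: A is at (east=4, north=-6) relative to G.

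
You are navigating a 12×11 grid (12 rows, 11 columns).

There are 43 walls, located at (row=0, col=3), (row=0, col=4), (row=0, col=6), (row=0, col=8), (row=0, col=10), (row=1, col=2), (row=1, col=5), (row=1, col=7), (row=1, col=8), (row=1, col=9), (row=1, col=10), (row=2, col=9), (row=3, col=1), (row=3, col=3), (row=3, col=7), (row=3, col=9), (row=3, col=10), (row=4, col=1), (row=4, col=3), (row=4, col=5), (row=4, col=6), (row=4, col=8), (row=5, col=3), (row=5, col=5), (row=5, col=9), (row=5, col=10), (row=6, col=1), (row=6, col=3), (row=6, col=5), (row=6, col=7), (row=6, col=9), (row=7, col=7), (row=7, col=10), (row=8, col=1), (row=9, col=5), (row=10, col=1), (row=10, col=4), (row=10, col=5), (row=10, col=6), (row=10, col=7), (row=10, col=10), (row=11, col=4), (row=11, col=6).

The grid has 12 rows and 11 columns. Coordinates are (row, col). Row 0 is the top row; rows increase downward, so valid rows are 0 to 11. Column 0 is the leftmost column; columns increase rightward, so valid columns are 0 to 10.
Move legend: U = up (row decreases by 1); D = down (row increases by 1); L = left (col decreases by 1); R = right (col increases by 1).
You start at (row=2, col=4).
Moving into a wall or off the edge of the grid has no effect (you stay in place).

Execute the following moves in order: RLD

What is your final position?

Start: (row=2, col=4)
  R (right): (row=2, col=4) -> (row=2, col=5)
  L (left): (row=2, col=5) -> (row=2, col=4)
  D (down): (row=2, col=4) -> (row=3, col=4)
Final: (row=3, col=4)

Answer: Final position: (row=3, col=4)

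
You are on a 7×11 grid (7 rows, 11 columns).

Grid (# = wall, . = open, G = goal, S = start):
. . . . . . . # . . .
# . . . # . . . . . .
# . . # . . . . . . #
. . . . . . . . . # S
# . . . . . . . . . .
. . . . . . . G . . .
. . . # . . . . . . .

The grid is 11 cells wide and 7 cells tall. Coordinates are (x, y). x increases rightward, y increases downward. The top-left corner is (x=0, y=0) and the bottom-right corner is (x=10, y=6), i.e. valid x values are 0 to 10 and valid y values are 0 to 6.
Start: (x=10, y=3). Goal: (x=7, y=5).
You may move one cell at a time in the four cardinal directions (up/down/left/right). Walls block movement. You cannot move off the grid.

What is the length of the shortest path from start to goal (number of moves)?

Answer: Shortest path length: 5

Derivation:
BFS from (x=10, y=3) until reaching (x=7, y=5):
  Distance 0: (x=10, y=3)
  Distance 1: (x=10, y=4)
  Distance 2: (x=9, y=4), (x=10, y=5)
  Distance 3: (x=8, y=4), (x=9, y=5), (x=10, y=6)
  Distance 4: (x=8, y=3), (x=7, y=4), (x=8, y=5), (x=9, y=6)
  Distance 5: (x=8, y=2), (x=7, y=3), (x=6, y=4), (x=7, y=5), (x=8, y=6)  <- goal reached here
One shortest path (5 moves): (x=10, y=3) -> (x=10, y=4) -> (x=9, y=4) -> (x=8, y=4) -> (x=7, y=4) -> (x=7, y=5)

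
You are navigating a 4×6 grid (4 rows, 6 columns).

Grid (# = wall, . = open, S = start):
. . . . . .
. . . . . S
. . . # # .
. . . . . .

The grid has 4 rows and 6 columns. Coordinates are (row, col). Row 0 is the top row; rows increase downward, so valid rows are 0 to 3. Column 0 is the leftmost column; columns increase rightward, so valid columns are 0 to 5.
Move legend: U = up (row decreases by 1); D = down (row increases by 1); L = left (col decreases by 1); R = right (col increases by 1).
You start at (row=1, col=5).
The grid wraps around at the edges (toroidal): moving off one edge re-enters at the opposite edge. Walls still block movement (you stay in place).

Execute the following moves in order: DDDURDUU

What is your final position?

Answer: Final position: (row=2, col=0)

Derivation:
Start: (row=1, col=5)
  D (down): (row=1, col=5) -> (row=2, col=5)
  D (down): (row=2, col=5) -> (row=3, col=5)
  D (down): (row=3, col=5) -> (row=0, col=5)
  U (up): (row=0, col=5) -> (row=3, col=5)
  R (right): (row=3, col=5) -> (row=3, col=0)
  D (down): (row=3, col=0) -> (row=0, col=0)
  U (up): (row=0, col=0) -> (row=3, col=0)
  U (up): (row=3, col=0) -> (row=2, col=0)
Final: (row=2, col=0)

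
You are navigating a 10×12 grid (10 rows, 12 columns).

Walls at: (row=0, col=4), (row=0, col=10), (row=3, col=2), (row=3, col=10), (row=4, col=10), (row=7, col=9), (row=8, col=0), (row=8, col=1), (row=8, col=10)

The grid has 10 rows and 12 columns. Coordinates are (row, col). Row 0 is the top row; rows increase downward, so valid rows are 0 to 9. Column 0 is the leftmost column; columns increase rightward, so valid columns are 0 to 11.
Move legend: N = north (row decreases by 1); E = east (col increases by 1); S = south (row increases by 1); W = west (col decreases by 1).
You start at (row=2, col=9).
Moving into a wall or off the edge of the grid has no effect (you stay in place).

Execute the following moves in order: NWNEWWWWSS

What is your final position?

Answer: Final position: (row=2, col=5)

Derivation:
Start: (row=2, col=9)
  N (north): (row=2, col=9) -> (row=1, col=9)
  W (west): (row=1, col=9) -> (row=1, col=8)
  N (north): (row=1, col=8) -> (row=0, col=8)
  E (east): (row=0, col=8) -> (row=0, col=9)
  W (west): (row=0, col=9) -> (row=0, col=8)
  W (west): (row=0, col=8) -> (row=0, col=7)
  W (west): (row=0, col=7) -> (row=0, col=6)
  W (west): (row=0, col=6) -> (row=0, col=5)
  S (south): (row=0, col=5) -> (row=1, col=5)
  S (south): (row=1, col=5) -> (row=2, col=5)
Final: (row=2, col=5)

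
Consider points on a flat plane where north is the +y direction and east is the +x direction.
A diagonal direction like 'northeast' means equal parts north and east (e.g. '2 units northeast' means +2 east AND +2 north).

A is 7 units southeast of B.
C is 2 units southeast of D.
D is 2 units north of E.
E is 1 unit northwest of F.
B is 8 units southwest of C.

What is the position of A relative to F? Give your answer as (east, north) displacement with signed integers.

Answer: A is at (east=0, north=-14) relative to F.

Derivation:
Place F at the origin (east=0, north=0).
  E is 1 unit northwest of F: delta (east=-1, north=+1); E at (east=-1, north=1).
  D is 2 units north of E: delta (east=+0, north=+2); D at (east=-1, north=3).
  C is 2 units southeast of D: delta (east=+2, north=-2); C at (east=1, north=1).
  B is 8 units southwest of C: delta (east=-8, north=-8); B at (east=-7, north=-7).
  A is 7 units southeast of B: delta (east=+7, north=-7); A at (east=0, north=-14).
Therefore A relative to F: (east=0, north=-14).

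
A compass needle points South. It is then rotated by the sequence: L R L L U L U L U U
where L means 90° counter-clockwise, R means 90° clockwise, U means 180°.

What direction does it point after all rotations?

Answer: Final heading: South

Derivation:
Start: South
  L (left (90° counter-clockwise)) -> East
  R (right (90° clockwise)) -> South
  L (left (90° counter-clockwise)) -> East
  L (left (90° counter-clockwise)) -> North
  U (U-turn (180°)) -> South
  L (left (90° counter-clockwise)) -> East
  U (U-turn (180°)) -> West
  L (left (90° counter-clockwise)) -> South
  U (U-turn (180°)) -> North
  U (U-turn (180°)) -> South
Final: South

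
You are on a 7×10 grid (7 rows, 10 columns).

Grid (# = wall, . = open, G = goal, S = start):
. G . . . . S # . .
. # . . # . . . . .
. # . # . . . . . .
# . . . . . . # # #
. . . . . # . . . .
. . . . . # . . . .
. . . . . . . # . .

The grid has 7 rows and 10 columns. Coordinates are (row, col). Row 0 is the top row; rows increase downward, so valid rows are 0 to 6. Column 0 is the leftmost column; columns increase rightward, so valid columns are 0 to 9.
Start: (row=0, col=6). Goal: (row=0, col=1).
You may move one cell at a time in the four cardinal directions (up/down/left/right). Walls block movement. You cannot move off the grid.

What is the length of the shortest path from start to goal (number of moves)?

BFS from (row=0, col=6) until reaching (row=0, col=1):
  Distance 0: (row=0, col=6)
  Distance 1: (row=0, col=5), (row=1, col=6)
  Distance 2: (row=0, col=4), (row=1, col=5), (row=1, col=7), (row=2, col=6)
  Distance 3: (row=0, col=3), (row=1, col=8), (row=2, col=5), (row=2, col=7), (row=3, col=6)
  Distance 4: (row=0, col=2), (row=0, col=8), (row=1, col=3), (row=1, col=9), (row=2, col=4), (row=2, col=8), (row=3, col=5), (row=4, col=6)
  Distance 5: (row=0, col=1), (row=0, col=9), (row=1, col=2), (row=2, col=9), (row=3, col=4), (row=4, col=7), (row=5, col=6)  <- goal reached here
One shortest path (5 moves): (row=0, col=6) -> (row=0, col=5) -> (row=0, col=4) -> (row=0, col=3) -> (row=0, col=2) -> (row=0, col=1)

Answer: Shortest path length: 5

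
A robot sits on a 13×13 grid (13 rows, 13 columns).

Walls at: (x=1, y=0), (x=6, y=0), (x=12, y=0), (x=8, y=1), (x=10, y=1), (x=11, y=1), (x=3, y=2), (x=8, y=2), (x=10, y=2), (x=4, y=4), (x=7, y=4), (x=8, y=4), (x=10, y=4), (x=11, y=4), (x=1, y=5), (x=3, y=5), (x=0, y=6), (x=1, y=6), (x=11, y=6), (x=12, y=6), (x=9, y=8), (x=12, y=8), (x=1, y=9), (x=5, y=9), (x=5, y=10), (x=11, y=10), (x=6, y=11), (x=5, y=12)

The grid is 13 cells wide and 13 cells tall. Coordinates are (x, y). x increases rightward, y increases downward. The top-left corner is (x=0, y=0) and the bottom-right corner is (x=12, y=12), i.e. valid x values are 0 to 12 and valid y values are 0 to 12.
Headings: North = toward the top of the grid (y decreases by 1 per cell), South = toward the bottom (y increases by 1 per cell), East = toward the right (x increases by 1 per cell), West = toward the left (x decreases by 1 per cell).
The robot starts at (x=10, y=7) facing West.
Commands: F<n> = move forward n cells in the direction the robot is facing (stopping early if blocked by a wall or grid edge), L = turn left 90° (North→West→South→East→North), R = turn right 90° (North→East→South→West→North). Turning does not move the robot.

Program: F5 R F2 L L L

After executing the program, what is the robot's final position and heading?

Start: (x=10, y=7), facing West
  F5: move forward 5, now at (x=5, y=7)
  R: turn right, now facing North
  F2: move forward 2, now at (x=5, y=5)
  L: turn left, now facing West
  L: turn left, now facing South
  L: turn left, now facing East
Final: (x=5, y=5), facing East

Answer: Final position: (x=5, y=5), facing East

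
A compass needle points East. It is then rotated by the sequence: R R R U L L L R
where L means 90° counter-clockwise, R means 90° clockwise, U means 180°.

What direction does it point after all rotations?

Answer: Final heading: North

Derivation:
Start: East
  R (right (90° clockwise)) -> South
  R (right (90° clockwise)) -> West
  R (right (90° clockwise)) -> North
  U (U-turn (180°)) -> South
  L (left (90° counter-clockwise)) -> East
  L (left (90° counter-clockwise)) -> North
  L (left (90° counter-clockwise)) -> West
  R (right (90° clockwise)) -> North
Final: North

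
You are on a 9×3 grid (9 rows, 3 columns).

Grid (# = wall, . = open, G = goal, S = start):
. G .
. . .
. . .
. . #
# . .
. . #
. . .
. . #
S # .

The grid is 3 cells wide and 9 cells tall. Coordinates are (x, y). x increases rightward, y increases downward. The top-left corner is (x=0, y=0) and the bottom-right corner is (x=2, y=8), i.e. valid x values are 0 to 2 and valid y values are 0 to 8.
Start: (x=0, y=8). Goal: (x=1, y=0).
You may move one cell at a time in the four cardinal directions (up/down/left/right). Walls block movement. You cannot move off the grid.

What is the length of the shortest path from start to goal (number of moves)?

BFS from (x=0, y=8) until reaching (x=1, y=0):
  Distance 0: (x=0, y=8)
  Distance 1: (x=0, y=7)
  Distance 2: (x=0, y=6), (x=1, y=7)
  Distance 3: (x=0, y=5), (x=1, y=6)
  Distance 4: (x=1, y=5), (x=2, y=6)
  Distance 5: (x=1, y=4)
  Distance 6: (x=1, y=3), (x=2, y=4)
  Distance 7: (x=1, y=2), (x=0, y=3)
  Distance 8: (x=1, y=1), (x=0, y=2), (x=2, y=2)
  Distance 9: (x=1, y=0), (x=0, y=1), (x=2, y=1)  <- goal reached here
One shortest path (9 moves): (x=0, y=8) -> (x=0, y=7) -> (x=1, y=7) -> (x=1, y=6) -> (x=1, y=5) -> (x=1, y=4) -> (x=1, y=3) -> (x=1, y=2) -> (x=1, y=1) -> (x=1, y=0)

Answer: Shortest path length: 9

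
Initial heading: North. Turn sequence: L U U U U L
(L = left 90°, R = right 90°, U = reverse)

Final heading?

Start: North
  L (left (90° counter-clockwise)) -> West
  U (U-turn (180°)) -> East
  U (U-turn (180°)) -> West
  U (U-turn (180°)) -> East
  U (U-turn (180°)) -> West
  L (left (90° counter-clockwise)) -> South
Final: South

Answer: Final heading: South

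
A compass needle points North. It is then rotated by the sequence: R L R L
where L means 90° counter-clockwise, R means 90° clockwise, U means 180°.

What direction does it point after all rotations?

Answer: Final heading: North

Derivation:
Start: North
  R (right (90° clockwise)) -> East
  L (left (90° counter-clockwise)) -> North
  R (right (90° clockwise)) -> East
  L (left (90° counter-clockwise)) -> North
Final: North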